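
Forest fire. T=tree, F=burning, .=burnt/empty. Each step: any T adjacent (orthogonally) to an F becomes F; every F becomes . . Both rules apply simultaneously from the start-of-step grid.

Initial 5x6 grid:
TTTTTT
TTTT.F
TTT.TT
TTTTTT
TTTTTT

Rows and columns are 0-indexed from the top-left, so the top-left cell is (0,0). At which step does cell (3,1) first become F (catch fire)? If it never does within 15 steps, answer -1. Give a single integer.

Step 1: cell (3,1)='T' (+2 fires, +1 burnt)
Step 2: cell (3,1)='T' (+3 fires, +2 burnt)
Step 3: cell (3,1)='T' (+3 fires, +3 burnt)
Step 4: cell (3,1)='T' (+4 fires, +3 burnt)
Step 5: cell (3,1)='T' (+4 fires, +4 burnt)
Step 6: cell (3,1)='F' (+5 fires, +4 burnt)
  -> target ignites at step 6
Step 7: cell (3,1)='.' (+4 fires, +5 burnt)
Step 8: cell (3,1)='.' (+2 fires, +4 burnt)
Step 9: cell (3,1)='.' (+0 fires, +2 burnt)
  fire out at step 9

6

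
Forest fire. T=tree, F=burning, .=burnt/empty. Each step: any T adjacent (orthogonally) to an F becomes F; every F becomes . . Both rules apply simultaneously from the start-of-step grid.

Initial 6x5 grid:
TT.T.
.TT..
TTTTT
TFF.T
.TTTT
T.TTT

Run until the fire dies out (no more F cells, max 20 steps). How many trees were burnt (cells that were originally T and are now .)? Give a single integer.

Step 1: +5 fires, +2 burnt (F count now 5)
Step 2: +6 fires, +5 burnt (F count now 6)
Step 3: +4 fires, +6 burnt (F count now 4)
Step 4: +3 fires, +4 burnt (F count now 3)
Step 5: +0 fires, +3 burnt (F count now 0)
Fire out after step 5
Initially T: 20, now '.': 28
Total burnt (originally-T cells now '.'): 18

Answer: 18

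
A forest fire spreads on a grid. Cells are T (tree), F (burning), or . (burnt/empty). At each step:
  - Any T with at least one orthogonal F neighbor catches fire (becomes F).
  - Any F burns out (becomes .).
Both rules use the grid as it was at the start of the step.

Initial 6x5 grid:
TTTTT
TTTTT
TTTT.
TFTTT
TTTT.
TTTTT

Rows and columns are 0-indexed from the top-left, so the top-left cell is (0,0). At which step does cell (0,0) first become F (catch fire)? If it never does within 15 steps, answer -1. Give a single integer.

Step 1: cell (0,0)='T' (+4 fires, +1 burnt)
Step 2: cell (0,0)='T' (+7 fires, +4 burnt)
Step 3: cell (0,0)='T' (+8 fires, +7 burnt)
Step 4: cell (0,0)='F' (+4 fires, +8 burnt)
  -> target ignites at step 4
Step 5: cell (0,0)='.' (+3 fires, +4 burnt)
Step 6: cell (0,0)='.' (+1 fires, +3 burnt)
Step 7: cell (0,0)='.' (+0 fires, +1 burnt)
  fire out at step 7

4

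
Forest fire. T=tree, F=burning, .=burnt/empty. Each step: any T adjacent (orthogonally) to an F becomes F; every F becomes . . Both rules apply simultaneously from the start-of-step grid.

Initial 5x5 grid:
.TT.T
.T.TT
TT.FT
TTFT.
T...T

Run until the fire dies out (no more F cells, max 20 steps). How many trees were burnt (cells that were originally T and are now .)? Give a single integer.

Step 1: +4 fires, +2 burnt (F count now 4)
Step 2: +3 fires, +4 burnt (F count now 3)
Step 3: +4 fires, +3 burnt (F count now 4)
Step 4: +1 fires, +4 burnt (F count now 1)
Step 5: +1 fires, +1 burnt (F count now 1)
Step 6: +0 fires, +1 burnt (F count now 0)
Fire out after step 6
Initially T: 14, now '.': 24
Total burnt (originally-T cells now '.'): 13

Answer: 13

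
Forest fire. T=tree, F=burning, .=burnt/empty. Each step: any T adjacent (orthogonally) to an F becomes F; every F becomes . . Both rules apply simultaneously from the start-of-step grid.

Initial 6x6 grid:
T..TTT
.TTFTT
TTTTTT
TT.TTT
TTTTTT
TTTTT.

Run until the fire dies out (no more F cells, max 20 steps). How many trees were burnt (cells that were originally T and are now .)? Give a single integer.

Answer: 29

Derivation:
Step 1: +4 fires, +1 burnt (F count now 4)
Step 2: +6 fires, +4 burnt (F count now 6)
Step 3: +5 fires, +6 burnt (F count now 5)
Step 4: +6 fires, +5 burnt (F count now 6)
Step 5: +5 fires, +6 burnt (F count now 5)
Step 6: +2 fires, +5 burnt (F count now 2)
Step 7: +1 fires, +2 burnt (F count now 1)
Step 8: +0 fires, +1 burnt (F count now 0)
Fire out after step 8
Initially T: 30, now '.': 35
Total burnt (originally-T cells now '.'): 29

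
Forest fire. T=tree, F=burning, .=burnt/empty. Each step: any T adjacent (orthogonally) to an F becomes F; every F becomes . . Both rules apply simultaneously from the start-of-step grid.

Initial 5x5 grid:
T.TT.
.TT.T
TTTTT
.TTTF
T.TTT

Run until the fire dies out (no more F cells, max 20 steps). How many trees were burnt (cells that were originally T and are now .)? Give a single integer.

Step 1: +3 fires, +1 burnt (F count now 3)
Step 2: +4 fires, +3 burnt (F count now 4)
Step 3: +3 fires, +4 burnt (F count now 3)
Step 4: +2 fires, +3 burnt (F count now 2)
Step 5: +3 fires, +2 burnt (F count now 3)
Step 6: +1 fires, +3 burnt (F count now 1)
Step 7: +0 fires, +1 burnt (F count now 0)
Fire out after step 7
Initially T: 18, now '.': 23
Total burnt (originally-T cells now '.'): 16

Answer: 16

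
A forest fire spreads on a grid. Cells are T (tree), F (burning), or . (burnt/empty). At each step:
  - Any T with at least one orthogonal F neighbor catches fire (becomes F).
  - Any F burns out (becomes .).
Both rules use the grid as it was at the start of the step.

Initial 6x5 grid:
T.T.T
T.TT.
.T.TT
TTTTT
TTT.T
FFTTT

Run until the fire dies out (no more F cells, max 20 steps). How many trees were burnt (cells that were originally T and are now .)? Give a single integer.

Answer: 18

Derivation:
Step 1: +3 fires, +2 burnt (F count now 3)
Step 2: +4 fires, +3 burnt (F count now 4)
Step 3: +3 fires, +4 burnt (F count now 3)
Step 4: +2 fires, +3 burnt (F count now 2)
Step 5: +2 fires, +2 burnt (F count now 2)
Step 6: +2 fires, +2 burnt (F count now 2)
Step 7: +1 fires, +2 burnt (F count now 1)
Step 8: +1 fires, +1 burnt (F count now 1)
Step 9: +0 fires, +1 burnt (F count now 0)
Fire out after step 9
Initially T: 21, now '.': 27
Total burnt (originally-T cells now '.'): 18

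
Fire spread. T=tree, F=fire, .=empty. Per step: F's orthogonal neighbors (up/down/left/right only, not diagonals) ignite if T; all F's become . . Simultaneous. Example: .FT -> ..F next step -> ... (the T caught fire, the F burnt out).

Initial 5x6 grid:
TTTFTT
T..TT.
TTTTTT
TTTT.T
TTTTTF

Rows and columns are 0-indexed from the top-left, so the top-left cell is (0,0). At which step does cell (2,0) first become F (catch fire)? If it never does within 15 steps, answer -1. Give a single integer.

Step 1: cell (2,0)='T' (+5 fires, +2 burnt)
Step 2: cell (2,0)='T' (+6 fires, +5 burnt)
Step 3: cell (2,0)='T' (+5 fires, +6 burnt)
Step 4: cell (2,0)='T' (+4 fires, +5 burnt)
Step 5: cell (2,0)='F' (+3 fires, +4 burnt)
  -> target ignites at step 5
Step 6: cell (2,0)='.' (+1 fires, +3 burnt)
Step 7: cell (2,0)='.' (+0 fires, +1 burnt)
  fire out at step 7

5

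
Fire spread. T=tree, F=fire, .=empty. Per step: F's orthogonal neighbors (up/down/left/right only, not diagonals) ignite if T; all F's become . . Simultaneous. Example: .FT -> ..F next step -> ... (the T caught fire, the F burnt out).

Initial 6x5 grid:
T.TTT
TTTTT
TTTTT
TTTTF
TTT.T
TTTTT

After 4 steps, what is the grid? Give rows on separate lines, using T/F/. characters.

Step 1: 3 trees catch fire, 1 burn out
  T.TTT
  TTTTT
  TTTTF
  TTTF.
  TTT.F
  TTTTT
Step 2: 4 trees catch fire, 3 burn out
  T.TTT
  TTTTF
  TTTF.
  TTF..
  TTT..
  TTTTF
Step 3: 6 trees catch fire, 4 burn out
  T.TTF
  TTTF.
  TTF..
  TF...
  TTF..
  TTTF.
Step 4: 6 trees catch fire, 6 burn out
  T.TF.
  TTF..
  TF...
  F....
  TF...
  TTF..

T.TF.
TTF..
TF...
F....
TF...
TTF..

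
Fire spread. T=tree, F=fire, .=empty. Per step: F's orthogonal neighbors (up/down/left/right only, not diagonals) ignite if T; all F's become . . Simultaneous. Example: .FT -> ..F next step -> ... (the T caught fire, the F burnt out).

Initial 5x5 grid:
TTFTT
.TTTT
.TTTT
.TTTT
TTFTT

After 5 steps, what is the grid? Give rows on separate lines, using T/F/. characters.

Step 1: 6 trees catch fire, 2 burn out
  TF.FT
  .TFTT
  .TTTT
  .TFTT
  TF.FT
Step 2: 9 trees catch fire, 6 burn out
  F...F
  .F.FT
  .TFTT
  .F.FT
  F...F
Step 3: 4 trees catch fire, 9 burn out
  .....
  ....F
  .F.FT
  ....F
  .....
Step 4: 1 trees catch fire, 4 burn out
  .....
  .....
  ....F
  .....
  .....
Step 5: 0 trees catch fire, 1 burn out
  .....
  .....
  .....
  .....
  .....

.....
.....
.....
.....
.....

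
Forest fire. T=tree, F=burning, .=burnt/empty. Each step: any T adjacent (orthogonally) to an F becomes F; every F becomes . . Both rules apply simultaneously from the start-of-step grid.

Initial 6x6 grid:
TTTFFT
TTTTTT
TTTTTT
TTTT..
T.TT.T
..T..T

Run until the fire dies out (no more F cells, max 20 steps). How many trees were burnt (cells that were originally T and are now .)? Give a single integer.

Step 1: +4 fires, +2 burnt (F count now 4)
Step 2: +5 fires, +4 burnt (F count now 5)
Step 3: +5 fires, +5 burnt (F count now 5)
Step 4: +4 fires, +5 burnt (F count now 4)
Step 5: +3 fires, +4 burnt (F count now 3)
Step 6: +2 fires, +3 burnt (F count now 2)
Step 7: +1 fires, +2 burnt (F count now 1)
Step 8: +0 fires, +1 burnt (F count now 0)
Fire out after step 8
Initially T: 26, now '.': 34
Total burnt (originally-T cells now '.'): 24

Answer: 24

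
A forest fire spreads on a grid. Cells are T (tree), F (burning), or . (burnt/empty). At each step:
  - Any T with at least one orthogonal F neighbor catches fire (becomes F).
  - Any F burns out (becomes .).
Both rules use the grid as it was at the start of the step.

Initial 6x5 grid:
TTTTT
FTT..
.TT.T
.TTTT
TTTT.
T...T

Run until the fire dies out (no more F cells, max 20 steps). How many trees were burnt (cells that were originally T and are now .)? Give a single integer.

Step 1: +2 fires, +1 burnt (F count now 2)
Step 2: +3 fires, +2 burnt (F count now 3)
Step 3: +3 fires, +3 burnt (F count now 3)
Step 4: +3 fires, +3 burnt (F count now 3)
Step 5: +4 fires, +3 burnt (F count now 4)
Step 6: +3 fires, +4 burnt (F count now 3)
Step 7: +1 fires, +3 burnt (F count now 1)
Step 8: +0 fires, +1 burnt (F count now 0)
Fire out after step 8
Initially T: 20, now '.': 29
Total burnt (originally-T cells now '.'): 19

Answer: 19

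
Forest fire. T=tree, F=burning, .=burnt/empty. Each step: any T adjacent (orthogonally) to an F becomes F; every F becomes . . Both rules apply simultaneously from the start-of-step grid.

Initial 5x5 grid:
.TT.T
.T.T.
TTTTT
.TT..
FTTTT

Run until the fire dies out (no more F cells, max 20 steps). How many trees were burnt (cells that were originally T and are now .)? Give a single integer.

Answer: 15

Derivation:
Step 1: +1 fires, +1 burnt (F count now 1)
Step 2: +2 fires, +1 burnt (F count now 2)
Step 3: +3 fires, +2 burnt (F count now 3)
Step 4: +4 fires, +3 burnt (F count now 4)
Step 5: +2 fires, +4 burnt (F count now 2)
Step 6: +3 fires, +2 burnt (F count now 3)
Step 7: +0 fires, +3 burnt (F count now 0)
Fire out after step 7
Initially T: 16, now '.': 24
Total burnt (originally-T cells now '.'): 15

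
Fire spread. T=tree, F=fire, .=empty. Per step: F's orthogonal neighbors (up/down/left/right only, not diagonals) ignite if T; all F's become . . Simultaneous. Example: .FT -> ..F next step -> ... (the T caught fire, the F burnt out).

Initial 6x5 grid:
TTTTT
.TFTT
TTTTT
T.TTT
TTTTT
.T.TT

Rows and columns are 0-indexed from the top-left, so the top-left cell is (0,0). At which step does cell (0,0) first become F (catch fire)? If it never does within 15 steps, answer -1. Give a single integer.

Step 1: cell (0,0)='T' (+4 fires, +1 burnt)
Step 2: cell (0,0)='T' (+6 fires, +4 burnt)
Step 3: cell (0,0)='F' (+6 fires, +6 burnt)
  -> target ignites at step 3
Step 4: cell (0,0)='.' (+4 fires, +6 burnt)
Step 5: cell (0,0)='.' (+4 fires, +4 burnt)
Step 6: cell (0,0)='.' (+1 fires, +4 burnt)
Step 7: cell (0,0)='.' (+0 fires, +1 burnt)
  fire out at step 7

3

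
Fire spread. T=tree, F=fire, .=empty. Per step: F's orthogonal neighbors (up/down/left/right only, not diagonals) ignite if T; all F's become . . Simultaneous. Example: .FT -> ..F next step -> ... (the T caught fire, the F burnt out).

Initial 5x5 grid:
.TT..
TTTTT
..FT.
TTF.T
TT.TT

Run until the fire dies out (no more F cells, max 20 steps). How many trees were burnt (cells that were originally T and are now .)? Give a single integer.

Answer: 12

Derivation:
Step 1: +3 fires, +2 burnt (F count now 3)
Step 2: +5 fires, +3 burnt (F count now 5)
Step 3: +4 fires, +5 burnt (F count now 4)
Step 4: +0 fires, +4 burnt (F count now 0)
Fire out after step 4
Initially T: 15, now '.': 22
Total burnt (originally-T cells now '.'): 12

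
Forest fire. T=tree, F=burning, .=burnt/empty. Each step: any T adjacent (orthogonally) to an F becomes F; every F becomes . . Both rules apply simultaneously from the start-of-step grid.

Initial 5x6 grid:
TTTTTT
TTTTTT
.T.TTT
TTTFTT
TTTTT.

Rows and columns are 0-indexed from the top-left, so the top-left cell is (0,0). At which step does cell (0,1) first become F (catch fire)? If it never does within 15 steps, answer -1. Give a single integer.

Step 1: cell (0,1)='T' (+4 fires, +1 burnt)
Step 2: cell (0,1)='T' (+6 fires, +4 burnt)
Step 3: cell (0,1)='T' (+7 fires, +6 burnt)
Step 4: cell (0,1)='T' (+5 fires, +7 burnt)
Step 5: cell (0,1)='F' (+3 fires, +5 burnt)
  -> target ignites at step 5
Step 6: cell (0,1)='.' (+1 fires, +3 burnt)
Step 7: cell (0,1)='.' (+0 fires, +1 burnt)
  fire out at step 7

5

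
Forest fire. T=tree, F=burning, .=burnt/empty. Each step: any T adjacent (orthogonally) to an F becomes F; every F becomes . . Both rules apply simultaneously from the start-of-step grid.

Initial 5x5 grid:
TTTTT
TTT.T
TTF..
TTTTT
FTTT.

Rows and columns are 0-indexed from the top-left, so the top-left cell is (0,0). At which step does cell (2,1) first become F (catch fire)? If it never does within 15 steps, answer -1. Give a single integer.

Step 1: cell (2,1)='F' (+5 fires, +2 burnt)
  -> target ignites at step 1
Step 2: cell (2,1)='.' (+6 fires, +5 burnt)
Step 3: cell (2,1)='.' (+5 fires, +6 burnt)
Step 4: cell (2,1)='.' (+2 fires, +5 burnt)
Step 5: cell (2,1)='.' (+1 fires, +2 burnt)
Step 6: cell (2,1)='.' (+0 fires, +1 burnt)
  fire out at step 6

1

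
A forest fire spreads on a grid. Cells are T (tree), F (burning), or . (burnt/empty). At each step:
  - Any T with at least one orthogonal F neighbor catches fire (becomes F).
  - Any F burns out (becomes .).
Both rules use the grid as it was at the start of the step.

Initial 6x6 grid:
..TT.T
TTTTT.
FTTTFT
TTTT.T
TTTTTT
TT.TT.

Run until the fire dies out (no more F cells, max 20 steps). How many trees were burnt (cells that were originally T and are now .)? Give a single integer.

Step 1: +6 fires, +2 burnt (F count now 6)
Step 2: +7 fires, +6 burnt (F count now 7)
Step 3: +7 fires, +7 burnt (F count now 7)
Step 4: +5 fires, +7 burnt (F count now 5)
Step 5: +1 fires, +5 burnt (F count now 1)
Step 6: +0 fires, +1 burnt (F count now 0)
Fire out after step 6
Initially T: 27, now '.': 35
Total burnt (originally-T cells now '.'): 26

Answer: 26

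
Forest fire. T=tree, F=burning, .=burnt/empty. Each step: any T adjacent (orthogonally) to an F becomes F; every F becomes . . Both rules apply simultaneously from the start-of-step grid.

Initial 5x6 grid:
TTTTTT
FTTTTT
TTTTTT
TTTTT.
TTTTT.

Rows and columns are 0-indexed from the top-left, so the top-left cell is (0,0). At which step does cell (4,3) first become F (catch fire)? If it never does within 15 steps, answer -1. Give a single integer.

Step 1: cell (4,3)='T' (+3 fires, +1 burnt)
Step 2: cell (4,3)='T' (+4 fires, +3 burnt)
Step 3: cell (4,3)='T' (+5 fires, +4 burnt)
Step 4: cell (4,3)='T' (+5 fires, +5 burnt)
Step 5: cell (4,3)='T' (+5 fires, +5 burnt)
Step 6: cell (4,3)='F' (+4 fires, +5 burnt)
  -> target ignites at step 6
Step 7: cell (4,3)='.' (+1 fires, +4 burnt)
Step 8: cell (4,3)='.' (+0 fires, +1 burnt)
  fire out at step 8

6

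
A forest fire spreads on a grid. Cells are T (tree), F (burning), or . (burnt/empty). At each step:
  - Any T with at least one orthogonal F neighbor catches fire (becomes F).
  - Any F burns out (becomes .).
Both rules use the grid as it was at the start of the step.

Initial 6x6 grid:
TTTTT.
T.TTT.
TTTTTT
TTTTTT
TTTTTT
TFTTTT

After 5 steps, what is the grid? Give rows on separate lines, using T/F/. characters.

Step 1: 3 trees catch fire, 1 burn out
  TTTTT.
  T.TTT.
  TTTTTT
  TTTTTT
  TFTTTT
  F.FTTT
Step 2: 4 trees catch fire, 3 burn out
  TTTTT.
  T.TTT.
  TTTTTT
  TFTTTT
  F.FTTT
  ...FTT
Step 3: 5 trees catch fire, 4 burn out
  TTTTT.
  T.TTT.
  TFTTTT
  F.FTTT
  ...FTT
  ....FT
Step 4: 5 trees catch fire, 5 burn out
  TTTTT.
  T.TTT.
  F.FTTT
  ...FTT
  ....FT
  .....F
Step 5: 5 trees catch fire, 5 burn out
  TTTTT.
  F.FTT.
  ...FTT
  ....FT
  .....F
  ......

TTTTT.
F.FTT.
...FTT
....FT
.....F
......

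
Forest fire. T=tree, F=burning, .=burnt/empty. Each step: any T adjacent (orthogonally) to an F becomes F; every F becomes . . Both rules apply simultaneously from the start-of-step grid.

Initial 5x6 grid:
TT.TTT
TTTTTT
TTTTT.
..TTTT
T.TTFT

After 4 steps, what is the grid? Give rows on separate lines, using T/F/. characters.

Step 1: 3 trees catch fire, 1 burn out
  TT.TTT
  TTTTTT
  TTTTT.
  ..TTFT
  T.TF.F
Step 2: 4 trees catch fire, 3 burn out
  TT.TTT
  TTTTTT
  TTTTF.
  ..TF.F
  T.F...
Step 3: 3 trees catch fire, 4 burn out
  TT.TTT
  TTTTFT
  TTTF..
  ..F...
  T.....
Step 4: 4 trees catch fire, 3 burn out
  TT.TFT
  TTTF.F
  TTF...
  ......
  T.....

TT.TFT
TTTF.F
TTF...
......
T.....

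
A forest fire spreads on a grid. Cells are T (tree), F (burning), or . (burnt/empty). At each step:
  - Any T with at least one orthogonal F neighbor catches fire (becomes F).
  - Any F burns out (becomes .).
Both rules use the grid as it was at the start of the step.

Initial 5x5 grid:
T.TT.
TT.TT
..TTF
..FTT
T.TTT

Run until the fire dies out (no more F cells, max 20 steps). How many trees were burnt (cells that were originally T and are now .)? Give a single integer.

Step 1: +6 fires, +2 burnt (F count now 6)
Step 2: +3 fires, +6 burnt (F count now 3)
Step 3: +1 fires, +3 burnt (F count now 1)
Step 4: +1 fires, +1 burnt (F count now 1)
Step 5: +0 fires, +1 burnt (F count now 0)
Fire out after step 5
Initially T: 15, now '.': 21
Total burnt (originally-T cells now '.'): 11

Answer: 11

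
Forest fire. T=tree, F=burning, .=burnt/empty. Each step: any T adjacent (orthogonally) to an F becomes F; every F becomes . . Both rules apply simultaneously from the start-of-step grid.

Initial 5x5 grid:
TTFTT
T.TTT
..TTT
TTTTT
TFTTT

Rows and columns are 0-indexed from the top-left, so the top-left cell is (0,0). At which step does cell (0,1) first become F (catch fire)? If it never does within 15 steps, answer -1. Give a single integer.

Step 1: cell (0,1)='F' (+6 fires, +2 burnt)
  -> target ignites at step 1
Step 2: cell (0,1)='.' (+7 fires, +6 burnt)
Step 3: cell (0,1)='.' (+5 fires, +7 burnt)
Step 4: cell (0,1)='.' (+2 fires, +5 burnt)
Step 5: cell (0,1)='.' (+0 fires, +2 burnt)
  fire out at step 5

1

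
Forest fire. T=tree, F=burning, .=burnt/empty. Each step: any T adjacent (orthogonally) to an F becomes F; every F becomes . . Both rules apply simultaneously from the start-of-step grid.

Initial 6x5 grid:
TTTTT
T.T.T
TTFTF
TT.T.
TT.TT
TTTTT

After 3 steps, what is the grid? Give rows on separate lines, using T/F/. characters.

Step 1: 4 trees catch fire, 2 burn out
  TTTTT
  T.F.F
  TF.F.
  TT.T.
  TT.TT
  TTTTT
Step 2: 5 trees catch fire, 4 burn out
  TTFTF
  T....
  F....
  TF.F.
  TT.TT
  TTTTT
Step 3: 6 trees catch fire, 5 burn out
  TF.F.
  F....
  .....
  F....
  TF.FT
  TTTTT

TF.F.
F....
.....
F....
TF.FT
TTTTT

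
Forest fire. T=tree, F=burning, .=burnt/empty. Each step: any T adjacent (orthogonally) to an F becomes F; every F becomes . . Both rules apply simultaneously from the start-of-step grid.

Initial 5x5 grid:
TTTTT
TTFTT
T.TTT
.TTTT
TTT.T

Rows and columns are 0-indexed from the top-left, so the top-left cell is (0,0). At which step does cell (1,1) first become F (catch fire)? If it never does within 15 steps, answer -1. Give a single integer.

Step 1: cell (1,1)='F' (+4 fires, +1 burnt)
  -> target ignites at step 1
Step 2: cell (1,1)='.' (+6 fires, +4 burnt)
Step 3: cell (1,1)='.' (+7 fires, +6 burnt)
Step 4: cell (1,1)='.' (+2 fires, +7 burnt)
Step 5: cell (1,1)='.' (+2 fires, +2 burnt)
Step 6: cell (1,1)='.' (+0 fires, +2 burnt)
  fire out at step 6

1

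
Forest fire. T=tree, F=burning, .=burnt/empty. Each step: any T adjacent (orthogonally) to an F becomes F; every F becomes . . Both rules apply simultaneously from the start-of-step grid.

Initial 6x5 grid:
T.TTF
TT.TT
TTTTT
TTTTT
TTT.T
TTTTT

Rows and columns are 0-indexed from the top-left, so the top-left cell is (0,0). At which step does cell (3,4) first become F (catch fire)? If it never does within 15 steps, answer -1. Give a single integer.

Step 1: cell (3,4)='T' (+2 fires, +1 burnt)
Step 2: cell (3,4)='T' (+3 fires, +2 burnt)
Step 3: cell (3,4)='F' (+2 fires, +3 burnt)
  -> target ignites at step 3
Step 4: cell (3,4)='.' (+3 fires, +2 burnt)
Step 5: cell (3,4)='.' (+3 fires, +3 burnt)
Step 6: cell (3,4)='.' (+5 fires, +3 burnt)
Step 7: cell (3,4)='.' (+4 fires, +5 burnt)
Step 8: cell (3,4)='.' (+3 fires, +4 burnt)
Step 9: cell (3,4)='.' (+1 fires, +3 burnt)
Step 10: cell (3,4)='.' (+0 fires, +1 burnt)
  fire out at step 10

3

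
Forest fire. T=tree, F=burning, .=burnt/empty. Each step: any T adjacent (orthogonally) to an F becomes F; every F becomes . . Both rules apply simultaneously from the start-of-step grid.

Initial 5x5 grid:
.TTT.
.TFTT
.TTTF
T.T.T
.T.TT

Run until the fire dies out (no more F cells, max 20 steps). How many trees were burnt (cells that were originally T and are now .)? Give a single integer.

Step 1: +7 fires, +2 burnt (F count now 7)
Step 2: +5 fires, +7 burnt (F count now 5)
Step 3: +1 fires, +5 burnt (F count now 1)
Step 4: +0 fires, +1 burnt (F count now 0)
Fire out after step 4
Initially T: 15, now '.': 23
Total burnt (originally-T cells now '.'): 13

Answer: 13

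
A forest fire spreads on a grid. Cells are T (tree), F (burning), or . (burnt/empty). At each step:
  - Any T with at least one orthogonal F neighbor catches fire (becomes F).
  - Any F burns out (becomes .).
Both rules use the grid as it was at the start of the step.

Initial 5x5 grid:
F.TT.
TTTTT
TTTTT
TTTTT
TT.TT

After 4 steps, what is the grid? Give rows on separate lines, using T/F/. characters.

Step 1: 1 trees catch fire, 1 burn out
  ..TT.
  FTTTT
  TTTTT
  TTTTT
  TT.TT
Step 2: 2 trees catch fire, 1 burn out
  ..TT.
  .FTTT
  FTTTT
  TTTTT
  TT.TT
Step 3: 3 trees catch fire, 2 burn out
  ..TT.
  ..FTT
  .FTTT
  FTTTT
  TT.TT
Step 4: 5 trees catch fire, 3 burn out
  ..FT.
  ...FT
  ..FTT
  .FTTT
  FT.TT

..FT.
...FT
..FTT
.FTTT
FT.TT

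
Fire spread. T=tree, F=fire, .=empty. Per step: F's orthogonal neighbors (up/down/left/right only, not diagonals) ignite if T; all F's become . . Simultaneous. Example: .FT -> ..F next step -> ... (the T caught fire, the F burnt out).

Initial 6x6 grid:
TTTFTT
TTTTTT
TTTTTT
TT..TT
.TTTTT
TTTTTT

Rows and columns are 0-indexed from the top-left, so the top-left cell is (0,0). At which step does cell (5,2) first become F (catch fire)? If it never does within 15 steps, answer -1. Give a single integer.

Step 1: cell (5,2)='T' (+3 fires, +1 burnt)
Step 2: cell (5,2)='T' (+5 fires, +3 burnt)
Step 3: cell (5,2)='T' (+5 fires, +5 burnt)
Step 4: cell (5,2)='T' (+4 fires, +5 burnt)
Step 5: cell (5,2)='T' (+4 fires, +4 burnt)
Step 6: cell (5,2)='T' (+5 fires, +4 burnt)
Step 7: cell (5,2)='T' (+4 fires, +5 burnt)
Step 8: cell (5,2)='F' (+2 fires, +4 burnt)
  -> target ignites at step 8
Step 9: cell (5,2)='.' (+0 fires, +2 burnt)
  fire out at step 9

8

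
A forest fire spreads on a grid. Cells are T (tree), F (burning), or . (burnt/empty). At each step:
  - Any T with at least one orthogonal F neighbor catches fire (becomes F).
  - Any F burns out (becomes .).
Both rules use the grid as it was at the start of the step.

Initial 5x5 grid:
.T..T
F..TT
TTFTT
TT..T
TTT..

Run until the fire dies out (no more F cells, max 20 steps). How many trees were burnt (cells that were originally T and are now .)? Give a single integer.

Answer: 13

Derivation:
Step 1: +3 fires, +2 burnt (F count now 3)
Step 2: +4 fires, +3 burnt (F count now 4)
Step 3: +4 fires, +4 burnt (F count now 4)
Step 4: +2 fires, +4 burnt (F count now 2)
Step 5: +0 fires, +2 burnt (F count now 0)
Fire out after step 5
Initially T: 14, now '.': 24
Total burnt (originally-T cells now '.'): 13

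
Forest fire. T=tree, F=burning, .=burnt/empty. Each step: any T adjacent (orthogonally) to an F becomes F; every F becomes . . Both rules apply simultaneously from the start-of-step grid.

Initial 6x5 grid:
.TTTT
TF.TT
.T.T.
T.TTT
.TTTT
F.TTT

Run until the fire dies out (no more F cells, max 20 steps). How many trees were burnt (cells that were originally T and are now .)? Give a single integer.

Step 1: +3 fires, +2 burnt (F count now 3)
Step 2: +1 fires, +3 burnt (F count now 1)
Step 3: +1 fires, +1 burnt (F count now 1)
Step 4: +2 fires, +1 burnt (F count now 2)
Step 5: +2 fires, +2 burnt (F count now 2)
Step 6: +1 fires, +2 burnt (F count now 1)
Step 7: +3 fires, +1 burnt (F count now 3)
Step 8: +3 fires, +3 burnt (F count now 3)
Step 9: +3 fires, +3 burnt (F count now 3)
Step 10: +0 fires, +3 burnt (F count now 0)
Fire out after step 10
Initially T: 20, now '.': 29
Total burnt (originally-T cells now '.'): 19

Answer: 19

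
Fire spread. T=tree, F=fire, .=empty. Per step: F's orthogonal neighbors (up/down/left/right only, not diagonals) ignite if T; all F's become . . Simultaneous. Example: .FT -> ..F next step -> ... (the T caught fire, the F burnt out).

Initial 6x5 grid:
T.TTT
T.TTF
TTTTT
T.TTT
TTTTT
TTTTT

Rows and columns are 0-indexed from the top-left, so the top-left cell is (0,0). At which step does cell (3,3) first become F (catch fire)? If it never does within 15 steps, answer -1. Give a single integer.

Step 1: cell (3,3)='T' (+3 fires, +1 burnt)
Step 2: cell (3,3)='T' (+4 fires, +3 burnt)
Step 3: cell (3,3)='F' (+4 fires, +4 burnt)
  -> target ignites at step 3
Step 4: cell (3,3)='.' (+4 fires, +4 burnt)
Step 5: cell (3,3)='.' (+3 fires, +4 burnt)
Step 6: cell (3,3)='.' (+4 fires, +3 burnt)
Step 7: cell (3,3)='.' (+3 fires, +4 burnt)
Step 8: cell (3,3)='.' (+1 fires, +3 burnt)
Step 9: cell (3,3)='.' (+0 fires, +1 burnt)
  fire out at step 9

3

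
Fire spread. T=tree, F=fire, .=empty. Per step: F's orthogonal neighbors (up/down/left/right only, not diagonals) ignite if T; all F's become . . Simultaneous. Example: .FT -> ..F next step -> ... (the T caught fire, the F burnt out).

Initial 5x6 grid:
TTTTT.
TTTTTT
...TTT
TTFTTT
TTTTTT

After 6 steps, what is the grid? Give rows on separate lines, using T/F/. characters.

Step 1: 3 trees catch fire, 1 burn out
  TTTTT.
  TTTTTT
  ...TTT
  TF.FTT
  TTFTTT
Step 2: 5 trees catch fire, 3 burn out
  TTTTT.
  TTTTTT
  ...FTT
  F...FT
  TF.FTT
Step 3: 5 trees catch fire, 5 burn out
  TTTTT.
  TTTFTT
  ....FT
  .....F
  F...FT
Step 4: 5 trees catch fire, 5 burn out
  TTTFT.
  TTF.FT
  .....F
  ......
  .....F
Step 5: 4 trees catch fire, 5 burn out
  TTF.F.
  TF...F
  ......
  ......
  ......
Step 6: 2 trees catch fire, 4 burn out
  TF....
  F.....
  ......
  ......
  ......

TF....
F.....
......
......
......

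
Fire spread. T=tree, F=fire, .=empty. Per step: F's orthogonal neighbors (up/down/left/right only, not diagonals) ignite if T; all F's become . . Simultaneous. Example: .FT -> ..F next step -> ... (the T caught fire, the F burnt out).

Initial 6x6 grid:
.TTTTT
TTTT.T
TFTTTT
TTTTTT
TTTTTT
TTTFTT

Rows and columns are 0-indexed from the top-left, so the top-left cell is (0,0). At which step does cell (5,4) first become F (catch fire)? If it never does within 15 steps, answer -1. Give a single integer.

Step 1: cell (5,4)='F' (+7 fires, +2 burnt)
  -> target ignites at step 1
Step 2: cell (5,4)='.' (+12 fires, +7 burnt)
Step 3: cell (5,4)='.' (+7 fires, +12 burnt)
Step 4: cell (5,4)='.' (+3 fires, +7 burnt)
Step 5: cell (5,4)='.' (+2 fires, +3 burnt)
Step 6: cell (5,4)='.' (+1 fires, +2 burnt)
Step 7: cell (5,4)='.' (+0 fires, +1 burnt)
  fire out at step 7

1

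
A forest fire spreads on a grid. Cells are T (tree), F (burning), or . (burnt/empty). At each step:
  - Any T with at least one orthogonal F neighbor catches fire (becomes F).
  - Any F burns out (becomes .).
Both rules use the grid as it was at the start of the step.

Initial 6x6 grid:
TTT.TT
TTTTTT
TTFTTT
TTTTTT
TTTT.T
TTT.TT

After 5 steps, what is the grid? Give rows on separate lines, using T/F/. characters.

Step 1: 4 trees catch fire, 1 burn out
  TTT.TT
  TTFTTT
  TF.FTT
  TTFTTT
  TTTT.T
  TTT.TT
Step 2: 8 trees catch fire, 4 burn out
  TTF.TT
  TF.FTT
  F...FT
  TF.FTT
  TTFT.T
  TTT.TT
Step 3: 9 trees catch fire, 8 burn out
  TF..TT
  F...FT
  .....F
  F...FT
  TF.F.T
  TTF.TT
Step 4: 6 trees catch fire, 9 burn out
  F...FT
  .....F
  ......
  .....F
  F....T
  TF..TT
Step 5: 3 trees catch fire, 6 burn out
  .....F
  ......
  ......
  ......
  .....F
  F...TT

.....F
......
......
......
.....F
F...TT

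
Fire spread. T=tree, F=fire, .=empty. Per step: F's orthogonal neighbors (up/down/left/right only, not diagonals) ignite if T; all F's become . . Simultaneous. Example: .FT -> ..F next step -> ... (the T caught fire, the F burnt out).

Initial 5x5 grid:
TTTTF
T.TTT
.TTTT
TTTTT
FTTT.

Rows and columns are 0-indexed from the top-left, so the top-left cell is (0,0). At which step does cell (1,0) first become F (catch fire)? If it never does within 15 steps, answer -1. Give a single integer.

Step 1: cell (1,0)='T' (+4 fires, +2 burnt)
Step 2: cell (1,0)='T' (+5 fires, +4 burnt)
Step 3: cell (1,0)='T' (+7 fires, +5 burnt)
Step 4: cell (1,0)='T' (+3 fires, +7 burnt)
Step 5: cell (1,0)='F' (+1 fires, +3 burnt)
  -> target ignites at step 5
Step 6: cell (1,0)='.' (+0 fires, +1 burnt)
  fire out at step 6

5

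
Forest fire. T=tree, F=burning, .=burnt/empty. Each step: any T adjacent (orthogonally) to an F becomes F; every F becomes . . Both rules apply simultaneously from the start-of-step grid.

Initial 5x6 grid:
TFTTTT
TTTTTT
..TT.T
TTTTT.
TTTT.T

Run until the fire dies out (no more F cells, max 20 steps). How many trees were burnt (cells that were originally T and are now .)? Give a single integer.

Answer: 23

Derivation:
Step 1: +3 fires, +1 burnt (F count now 3)
Step 2: +3 fires, +3 burnt (F count now 3)
Step 3: +3 fires, +3 burnt (F count now 3)
Step 4: +4 fires, +3 burnt (F count now 4)
Step 5: +4 fires, +4 burnt (F count now 4)
Step 6: +5 fires, +4 burnt (F count now 5)
Step 7: +1 fires, +5 burnt (F count now 1)
Step 8: +0 fires, +1 burnt (F count now 0)
Fire out after step 8
Initially T: 24, now '.': 29
Total burnt (originally-T cells now '.'): 23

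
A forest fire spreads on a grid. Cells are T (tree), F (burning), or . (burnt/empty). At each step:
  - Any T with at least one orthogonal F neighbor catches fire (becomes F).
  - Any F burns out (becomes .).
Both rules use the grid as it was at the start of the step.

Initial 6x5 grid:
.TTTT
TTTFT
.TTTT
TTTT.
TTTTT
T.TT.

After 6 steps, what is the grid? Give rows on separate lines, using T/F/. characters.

Step 1: 4 trees catch fire, 1 burn out
  .TTFT
  TTF.F
  .TTFT
  TTTT.
  TTTTT
  T.TT.
Step 2: 6 trees catch fire, 4 burn out
  .TF.F
  TF...
  .TF.F
  TTTF.
  TTTTT
  T.TT.
Step 3: 5 trees catch fire, 6 burn out
  .F...
  F....
  .F...
  TTF..
  TTTFT
  T.TT.
Step 4: 4 trees catch fire, 5 burn out
  .....
  .....
  .....
  TF...
  TTF.F
  T.TF.
Step 5: 3 trees catch fire, 4 burn out
  .....
  .....
  .....
  F....
  TF...
  T.F..
Step 6: 1 trees catch fire, 3 burn out
  .....
  .....
  .....
  .....
  F....
  T....

.....
.....
.....
.....
F....
T....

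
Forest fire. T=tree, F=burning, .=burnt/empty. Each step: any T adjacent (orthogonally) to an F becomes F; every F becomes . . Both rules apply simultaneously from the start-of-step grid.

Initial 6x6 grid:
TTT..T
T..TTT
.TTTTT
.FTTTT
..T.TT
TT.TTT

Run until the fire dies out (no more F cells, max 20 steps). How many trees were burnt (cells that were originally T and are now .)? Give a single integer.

Answer: 19

Derivation:
Step 1: +2 fires, +1 burnt (F count now 2)
Step 2: +3 fires, +2 burnt (F count now 3)
Step 3: +2 fires, +3 burnt (F count now 2)
Step 4: +4 fires, +2 burnt (F count now 4)
Step 5: +4 fires, +4 burnt (F count now 4)
Step 6: +3 fires, +4 burnt (F count now 3)
Step 7: +1 fires, +3 burnt (F count now 1)
Step 8: +0 fires, +1 burnt (F count now 0)
Fire out after step 8
Initially T: 25, now '.': 30
Total burnt (originally-T cells now '.'): 19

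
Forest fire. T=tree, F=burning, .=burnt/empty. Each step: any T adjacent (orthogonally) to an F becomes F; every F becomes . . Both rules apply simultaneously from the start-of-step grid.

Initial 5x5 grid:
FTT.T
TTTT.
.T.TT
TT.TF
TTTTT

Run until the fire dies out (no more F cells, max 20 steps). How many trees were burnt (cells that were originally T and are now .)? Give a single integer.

Step 1: +5 fires, +2 burnt (F count now 5)
Step 2: +4 fires, +5 burnt (F count now 4)
Step 3: +4 fires, +4 burnt (F count now 4)
Step 4: +2 fires, +4 burnt (F count now 2)
Step 5: +2 fires, +2 burnt (F count now 2)
Step 6: +0 fires, +2 burnt (F count now 0)
Fire out after step 6
Initially T: 18, now '.': 24
Total burnt (originally-T cells now '.'): 17

Answer: 17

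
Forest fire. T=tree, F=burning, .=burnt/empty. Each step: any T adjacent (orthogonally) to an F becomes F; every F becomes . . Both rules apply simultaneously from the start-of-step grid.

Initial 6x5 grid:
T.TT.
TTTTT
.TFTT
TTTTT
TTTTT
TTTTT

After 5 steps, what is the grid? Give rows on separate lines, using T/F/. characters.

Step 1: 4 trees catch fire, 1 burn out
  T.TT.
  TTFTT
  .F.FT
  TTFTT
  TTTTT
  TTTTT
Step 2: 7 trees catch fire, 4 burn out
  T.FT.
  TF.FT
  ....F
  TF.FT
  TTFTT
  TTTTT
Step 3: 8 trees catch fire, 7 burn out
  T..F.
  F...F
  .....
  F...F
  TF.FT
  TTFTT
Step 4: 5 trees catch fire, 8 burn out
  F....
  .....
  .....
  .....
  F...F
  TF.FT
Step 5: 2 trees catch fire, 5 burn out
  .....
  .....
  .....
  .....
  .....
  F...F

.....
.....
.....
.....
.....
F...F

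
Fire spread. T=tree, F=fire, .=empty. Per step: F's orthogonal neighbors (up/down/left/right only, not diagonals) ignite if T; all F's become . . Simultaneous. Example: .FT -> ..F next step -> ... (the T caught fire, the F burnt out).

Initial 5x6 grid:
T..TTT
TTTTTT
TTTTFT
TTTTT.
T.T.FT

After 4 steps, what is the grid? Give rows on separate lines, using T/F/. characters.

Step 1: 5 trees catch fire, 2 burn out
  T..TTT
  TTTTFT
  TTTF.F
  TTTTF.
  T.T..F
Step 2: 5 trees catch fire, 5 burn out
  T..TFT
  TTTF.F
  TTF...
  TTTF..
  T.T...
Step 3: 5 trees catch fire, 5 burn out
  T..F.F
  TTF...
  TF....
  TTF...
  T.T...
Step 4: 4 trees catch fire, 5 burn out
  T.....
  TF....
  F.....
  TF....
  T.F...

T.....
TF....
F.....
TF....
T.F...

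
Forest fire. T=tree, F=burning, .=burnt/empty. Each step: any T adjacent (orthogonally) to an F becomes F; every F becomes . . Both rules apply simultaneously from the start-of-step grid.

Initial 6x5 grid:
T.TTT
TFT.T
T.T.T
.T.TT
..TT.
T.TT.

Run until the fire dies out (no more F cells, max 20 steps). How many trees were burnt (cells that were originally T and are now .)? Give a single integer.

Answer: 16

Derivation:
Step 1: +2 fires, +1 burnt (F count now 2)
Step 2: +4 fires, +2 burnt (F count now 4)
Step 3: +1 fires, +4 burnt (F count now 1)
Step 4: +1 fires, +1 burnt (F count now 1)
Step 5: +1 fires, +1 burnt (F count now 1)
Step 6: +1 fires, +1 burnt (F count now 1)
Step 7: +1 fires, +1 burnt (F count now 1)
Step 8: +1 fires, +1 burnt (F count now 1)
Step 9: +1 fires, +1 burnt (F count now 1)
Step 10: +2 fires, +1 burnt (F count now 2)
Step 11: +1 fires, +2 burnt (F count now 1)
Step 12: +0 fires, +1 burnt (F count now 0)
Fire out after step 12
Initially T: 18, now '.': 28
Total burnt (originally-T cells now '.'): 16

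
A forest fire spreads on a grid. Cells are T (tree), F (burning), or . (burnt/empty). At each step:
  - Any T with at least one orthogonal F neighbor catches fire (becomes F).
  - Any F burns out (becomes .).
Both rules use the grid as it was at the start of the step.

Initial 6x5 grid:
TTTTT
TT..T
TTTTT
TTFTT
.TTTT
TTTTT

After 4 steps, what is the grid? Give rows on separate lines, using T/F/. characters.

Step 1: 4 trees catch fire, 1 burn out
  TTTTT
  TT..T
  TTFTT
  TF.FT
  .TFTT
  TTTTT
Step 2: 7 trees catch fire, 4 burn out
  TTTTT
  TT..T
  TF.FT
  F...F
  .F.FT
  TTFTT
Step 3: 6 trees catch fire, 7 burn out
  TTTTT
  TF..T
  F...F
  .....
  ....F
  TF.FT
Step 4: 5 trees catch fire, 6 burn out
  TFTTT
  F...F
  .....
  .....
  .....
  F...F

TFTTT
F...F
.....
.....
.....
F...F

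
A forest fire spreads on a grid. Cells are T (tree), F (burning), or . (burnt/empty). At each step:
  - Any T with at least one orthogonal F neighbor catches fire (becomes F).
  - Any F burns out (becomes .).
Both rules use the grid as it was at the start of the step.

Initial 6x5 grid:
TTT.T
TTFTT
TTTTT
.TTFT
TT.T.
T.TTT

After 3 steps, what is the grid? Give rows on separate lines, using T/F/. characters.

Step 1: 8 trees catch fire, 2 burn out
  TTF.T
  TF.FT
  TTFFT
  .TF.F
  TT.F.
  T.TTT
Step 2: 7 trees catch fire, 8 burn out
  TF..T
  F...F
  TF..F
  .F...
  TT...
  T.TFT
Step 3: 6 trees catch fire, 7 burn out
  F...F
  .....
  F....
  .....
  TF...
  T.F.F

F...F
.....
F....
.....
TF...
T.F.F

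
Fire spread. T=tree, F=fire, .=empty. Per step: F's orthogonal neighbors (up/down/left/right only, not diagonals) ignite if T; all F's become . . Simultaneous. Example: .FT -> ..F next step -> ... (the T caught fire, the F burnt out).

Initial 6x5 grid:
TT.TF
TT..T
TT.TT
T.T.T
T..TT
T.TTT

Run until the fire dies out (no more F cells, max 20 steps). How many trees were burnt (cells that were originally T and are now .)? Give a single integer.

Step 1: +2 fires, +1 burnt (F count now 2)
Step 2: +1 fires, +2 burnt (F count now 1)
Step 3: +2 fires, +1 burnt (F count now 2)
Step 4: +1 fires, +2 burnt (F count now 1)
Step 5: +2 fires, +1 burnt (F count now 2)
Step 6: +1 fires, +2 burnt (F count now 1)
Step 7: +1 fires, +1 burnt (F count now 1)
Step 8: +0 fires, +1 burnt (F count now 0)
Fire out after step 8
Initially T: 20, now '.': 20
Total burnt (originally-T cells now '.'): 10

Answer: 10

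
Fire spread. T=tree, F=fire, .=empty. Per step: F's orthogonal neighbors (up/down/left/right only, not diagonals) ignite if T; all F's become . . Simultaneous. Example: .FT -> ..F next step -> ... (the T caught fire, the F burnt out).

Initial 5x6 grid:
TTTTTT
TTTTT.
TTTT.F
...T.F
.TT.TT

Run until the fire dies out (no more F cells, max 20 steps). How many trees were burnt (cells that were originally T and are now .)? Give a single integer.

Answer: 2

Derivation:
Step 1: +1 fires, +2 burnt (F count now 1)
Step 2: +1 fires, +1 burnt (F count now 1)
Step 3: +0 fires, +1 burnt (F count now 0)
Fire out after step 3
Initially T: 20, now '.': 12
Total burnt (originally-T cells now '.'): 2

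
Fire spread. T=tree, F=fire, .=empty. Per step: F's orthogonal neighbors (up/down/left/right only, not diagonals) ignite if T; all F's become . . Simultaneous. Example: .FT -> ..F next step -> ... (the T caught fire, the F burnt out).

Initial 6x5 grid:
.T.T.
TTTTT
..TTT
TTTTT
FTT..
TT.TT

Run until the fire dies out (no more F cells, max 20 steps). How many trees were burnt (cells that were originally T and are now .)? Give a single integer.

Answer: 19

Derivation:
Step 1: +3 fires, +1 burnt (F count now 3)
Step 2: +3 fires, +3 burnt (F count now 3)
Step 3: +1 fires, +3 burnt (F count now 1)
Step 4: +2 fires, +1 burnt (F count now 2)
Step 5: +3 fires, +2 burnt (F count now 3)
Step 6: +3 fires, +3 burnt (F count now 3)
Step 7: +4 fires, +3 burnt (F count now 4)
Step 8: +0 fires, +4 burnt (F count now 0)
Fire out after step 8
Initially T: 21, now '.': 28
Total burnt (originally-T cells now '.'): 19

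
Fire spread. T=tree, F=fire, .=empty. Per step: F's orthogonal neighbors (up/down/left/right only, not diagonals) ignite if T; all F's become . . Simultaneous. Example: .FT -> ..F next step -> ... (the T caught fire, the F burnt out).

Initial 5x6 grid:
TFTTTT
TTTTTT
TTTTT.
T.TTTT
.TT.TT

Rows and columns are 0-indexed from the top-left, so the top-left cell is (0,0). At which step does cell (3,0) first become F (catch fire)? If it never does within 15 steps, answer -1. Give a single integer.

Step 1: cell (3,0)='T' (+3 fires, +1 burnt)
Step 2: cell (3,0)='T' (+4 fires, +3 burnt)
Step 3: cell (3,0)='T' (+4 fires, +4 burnt)
Step 4: cell (3,0)='F' (+5 fires, +4 burnt)
  -> target ignites at step 4
Step 5: cell (3,0)='.' (+4 fires, +5 burnt)
Step 6: cell (3,0)='.' (+2 fires, +4 burnt)
Step 7: cell (3,0)='.' (+2 fires, +2 burnt)
Step 8: cell (3,0)='.' (+1 fires, +2 burnt)
Step 9: cell (3,0)='.' (+0 fires, +1 burnt)
  fire out at step 9

4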